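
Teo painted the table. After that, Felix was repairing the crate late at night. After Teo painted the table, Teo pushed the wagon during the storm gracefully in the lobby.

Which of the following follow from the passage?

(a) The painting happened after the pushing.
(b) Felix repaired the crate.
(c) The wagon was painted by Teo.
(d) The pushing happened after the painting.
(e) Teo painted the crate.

(d)

(a) Not entailed — the narrative places the painting before the pushing, not after.
(b) Not entailed — 'was repairing' is progressive on an accomplishment; it does not entail the completed 'repaired'.
(c) Not entailed — Teo painted the table, not the wagon; the wagon belongs to the pushing event.
(d) Entailed — the narrative places the painting before the pushing.
(e) Not entailed — Teo painted the table, not the crate; the crate belongs to the repairing event.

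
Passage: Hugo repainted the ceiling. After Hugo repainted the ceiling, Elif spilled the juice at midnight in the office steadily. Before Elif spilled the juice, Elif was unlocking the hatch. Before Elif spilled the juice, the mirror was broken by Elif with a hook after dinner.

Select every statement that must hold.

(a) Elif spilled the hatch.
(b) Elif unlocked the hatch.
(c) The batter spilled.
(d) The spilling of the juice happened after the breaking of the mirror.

(a) Not entailed — Elif spilled the juice, not the hatch; the hatch belongs to the unlocking event.
(b) Not entailed — 'was unlocking' is progressive on an accomplishment; it does not entail the completed 'unlocked'.
(c) Not entailed — the juice is what spilled, not the batter.
(d) Entailed — the narrative places the breaking before the spilling.

(d)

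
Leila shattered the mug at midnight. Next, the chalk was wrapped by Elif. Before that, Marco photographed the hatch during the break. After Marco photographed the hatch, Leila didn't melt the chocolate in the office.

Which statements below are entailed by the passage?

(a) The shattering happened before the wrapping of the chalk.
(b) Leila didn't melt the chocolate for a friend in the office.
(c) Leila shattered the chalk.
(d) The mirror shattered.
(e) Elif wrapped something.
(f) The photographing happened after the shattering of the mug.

(a) Entailed — the narrative places the shattering before the wrapping.
(b) Entailed — under negation, adding a further restriction is entailed: if no such melting event occurred, none occurred for a friend either.
(c) Not entailed — Leila shattered the mug, not the chalk; the chalk belongs to the wrapping event.
(d) Not entailed — the mug is what shattered, not the mirror.
(e) Entailed — this follows by dropping conjuncts from the wrapping event's description.
(f) Not entailed — the narrative doesn't order the shattering relative to the photographing.

(a), (b), (e)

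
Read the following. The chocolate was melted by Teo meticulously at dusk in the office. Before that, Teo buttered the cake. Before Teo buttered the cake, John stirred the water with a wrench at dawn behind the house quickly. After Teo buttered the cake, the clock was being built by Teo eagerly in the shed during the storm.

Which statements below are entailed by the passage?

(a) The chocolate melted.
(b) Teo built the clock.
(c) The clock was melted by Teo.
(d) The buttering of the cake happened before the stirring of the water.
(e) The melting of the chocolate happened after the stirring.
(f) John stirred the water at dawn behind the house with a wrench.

(a) Entailed — 'Teo melted the chocolate' is causative; it entails the inchoative 'the chocolate melted'.
(b) Not entailed — 'was building' is progressive on an accomplishment; it does not entail the completed 'built'.
(c) Not entailed — Teo melted the chocolate, not the clock; the clock belongs to the building event.
(d) Not entailed — the narrative places the stirring before the buttering, not after.
(e) Entailed — the narrative places the stirring before the melting.
(f) Entailed — the original entails any weakening of itself; this just drops 'quickly'.

(a), (e), (f)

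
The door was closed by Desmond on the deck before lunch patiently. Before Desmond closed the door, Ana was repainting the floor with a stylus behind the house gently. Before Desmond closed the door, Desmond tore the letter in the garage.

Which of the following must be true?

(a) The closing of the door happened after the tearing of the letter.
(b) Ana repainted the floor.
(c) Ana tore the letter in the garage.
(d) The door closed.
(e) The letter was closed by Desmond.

(a), (d)

(a) Entailed — the narrative places the tearing before the closing.
(b) Not entailed — 'was repainting' is progressive on an accomplishment; it does not entail the completed 'repainted'.
(c) Not entailed — the passage has Desmond tearing the letter, not Ana.
(d) Entailed — 'Desmond closed the door' is causative; it entails the inchoative 'the door closed'.
(e) Not entailed — Desmond closed the door, not the letter; the letter belongs to the tearing event.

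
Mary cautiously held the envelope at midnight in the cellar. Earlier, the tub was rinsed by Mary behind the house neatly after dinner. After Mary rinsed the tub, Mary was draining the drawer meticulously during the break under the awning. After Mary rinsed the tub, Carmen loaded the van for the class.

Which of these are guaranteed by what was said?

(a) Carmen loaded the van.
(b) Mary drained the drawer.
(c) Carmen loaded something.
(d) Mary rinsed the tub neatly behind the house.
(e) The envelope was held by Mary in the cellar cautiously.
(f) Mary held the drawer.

(a), (c), (d), (e)

(a) Entailed — dropping 'for the class' leaves a sub-description the original still satisfies.
(b) Not entailed — 'was draining' is progressive on an accomplishment; it does not entail the completed 'drained'.
(c) Entailed — every conjunct here is already in the original loading event.
(d) Entailed — this follows by dropping conjuncts from the rinsing event's description.
(e) Entailed — every conjunct here is already in the original holding event.
(f) Not entailed — Mary held the envelope, not the drawer; the drawer belongs to the draining event.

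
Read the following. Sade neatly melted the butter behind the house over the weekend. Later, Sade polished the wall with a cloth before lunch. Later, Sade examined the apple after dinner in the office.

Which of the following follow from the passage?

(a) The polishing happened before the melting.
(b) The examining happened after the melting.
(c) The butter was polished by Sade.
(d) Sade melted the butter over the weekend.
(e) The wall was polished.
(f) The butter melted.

(b), (d), (e), (f)

(a) Not entailed — the narrative places the melting before the polishing, not after.
(b) Entailed — the narrative places the melting before the examining.
(c) Not entailed — Sade polished the wall, not the butter; the butter belongs to the melting event.
(d) Entailed — the original entails any weakening of itself; this just drops 'behind the house', 'neatly'.
(e) Entailed — the original entails any weakening of itself; this just drops 'with a cloth', 'before lunch' and generalizes the agent.
(f) Entailed — 'Sade melted the butter' is causative; it entails the inchoative 'the butter melted'.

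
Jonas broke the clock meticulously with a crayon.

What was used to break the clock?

'with a crayon' marks the instrument of the breaking event.

a crayon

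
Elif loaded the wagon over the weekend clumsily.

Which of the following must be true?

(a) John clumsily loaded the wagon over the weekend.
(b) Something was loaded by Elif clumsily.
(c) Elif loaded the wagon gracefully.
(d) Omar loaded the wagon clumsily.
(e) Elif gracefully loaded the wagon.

(a) Not entailed — the passage has Elif loading the wagon, not John.
(b) Entailed — dropping 'over the weekend' and generalizing the patient leaves a sub-description the original still satisfies.
(c) Not entailed — 'gracefully' adds a manner not in (and inconsistent with) the original.
(d) Not entailed — the passage has Elif loading the wagon, not Omar.
(e) Not entailed — 'gracefully' adds a manner not in (and inconsistent with) the original.

(b)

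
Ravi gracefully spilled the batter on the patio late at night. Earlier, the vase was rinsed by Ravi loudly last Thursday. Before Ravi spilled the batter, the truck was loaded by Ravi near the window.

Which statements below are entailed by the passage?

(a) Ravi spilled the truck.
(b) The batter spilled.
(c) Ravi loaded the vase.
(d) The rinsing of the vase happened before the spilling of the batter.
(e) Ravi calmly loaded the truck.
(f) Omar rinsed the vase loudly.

(b), (d)

(a) Not entailed — Ravi spilled the batter, not the truck; the truck belongs to the loading event.
(b) Entailed — 'Ravi spilled the batter' is causative; it entails the inchoative 'the batter spilled'.
(c) Not entailed — Ravi loaded the truck, not the vase; the vase belongs to the rinsing event.
(d) Entailed — the narrative places the rinsing before the spilling.
(e) Not entailed — 'calmly' adds information not in the original event.
(f) Not entailed — the passage has Ravi rinsing the vase, not Omar.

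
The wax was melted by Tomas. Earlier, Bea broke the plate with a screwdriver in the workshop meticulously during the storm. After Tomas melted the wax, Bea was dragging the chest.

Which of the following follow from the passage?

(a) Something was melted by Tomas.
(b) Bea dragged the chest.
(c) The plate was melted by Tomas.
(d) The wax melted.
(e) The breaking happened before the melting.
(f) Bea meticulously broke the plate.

(a) Entailed — this follows by dropping conjuncts from the melting event's description.
(b) Entailed — 'drag' is an activity; 'was dragging' entails that some dragging happened, so 'dragged' holds.
(c) Not entailed — Tomas melted the wax, not the plate; the plate belongs to the breaking event.
(d) Entailed — 'Tomas melted the wax' is causative; it entails the inchoative 'the wax melted'.
(e) Entailed — the narrative places the breaking before the melting.
(f) Entailed — dropping 'in the workshop', 'during the storm', 'with a screwdriver' leaves a sub-description the original still satisfies.

(a), (b), (d), (e), (f)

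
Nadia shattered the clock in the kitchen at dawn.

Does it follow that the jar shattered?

Nothing is said about any jar; only the clock is affected.

no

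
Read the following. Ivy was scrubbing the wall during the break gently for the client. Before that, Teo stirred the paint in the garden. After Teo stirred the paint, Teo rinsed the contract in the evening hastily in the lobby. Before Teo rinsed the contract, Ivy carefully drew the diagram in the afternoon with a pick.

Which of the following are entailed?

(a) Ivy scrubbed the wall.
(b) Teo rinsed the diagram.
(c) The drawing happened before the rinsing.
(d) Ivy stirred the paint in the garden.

(a), (c)

(a) Entailed — 'scrub' is an activity; 'was scrubbing' entails that some scrubbing happened, so 'scrubbed' holds.
(b) Not entailed — Teo rinsed the contract, not the diagram; the diagram belongs to the drawing event.
(c) Entailed — the narrative places the drawing before the rinsing.
(d) Not entailed — the passage has Teo stirring the paint, not Ivy.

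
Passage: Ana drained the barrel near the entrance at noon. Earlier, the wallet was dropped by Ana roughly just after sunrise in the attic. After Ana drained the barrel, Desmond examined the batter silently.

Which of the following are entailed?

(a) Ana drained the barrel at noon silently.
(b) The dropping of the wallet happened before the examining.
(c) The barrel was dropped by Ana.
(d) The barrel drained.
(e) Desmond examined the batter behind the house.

(b), (d)

(a) Not entailed — 'silently' adds information not in the original event.
(b) Entailed — the narrative places the dropping before the examining.
(c) Not entailed — Ana dropped the wallet, not the barrel; the barrel belongs to the draining event.
(d) Entailed — 'Ana drained the barrel' is causative; it entails the inchoative 'the barrel drained'.
(e) Not entailed — 'behind the house' adds information not in the original event.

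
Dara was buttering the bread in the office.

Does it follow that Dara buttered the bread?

'was buttering' is progressive; for an accomplishment like 'butter the bread', it doesn't entail completion.

no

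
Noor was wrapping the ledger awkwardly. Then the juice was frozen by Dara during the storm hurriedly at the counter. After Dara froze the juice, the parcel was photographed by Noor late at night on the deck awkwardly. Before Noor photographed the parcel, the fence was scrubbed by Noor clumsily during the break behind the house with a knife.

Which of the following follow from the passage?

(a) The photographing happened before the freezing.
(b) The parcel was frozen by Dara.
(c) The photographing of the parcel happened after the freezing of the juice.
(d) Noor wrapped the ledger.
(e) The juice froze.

(c), (e)

(a) Not entailed — the narrative places the freezing before the photographing, not after.
(b) Not entailed — Dara froze the juice, not the parcel; the parcel belongs to the photographing event.
(c) Entailed — the narrative places the freezing before the photographing.
(d) Not entailed — 'was wrapping' is progressive on an accomplishment; it does not entail the completed 'wrapped'.
(e) Entailed — 'Dara froze the juice' is causative; it entails the inchoative 'the juice froze'.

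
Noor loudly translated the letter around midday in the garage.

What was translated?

'the letter' marks the patient of the translating event.

the letter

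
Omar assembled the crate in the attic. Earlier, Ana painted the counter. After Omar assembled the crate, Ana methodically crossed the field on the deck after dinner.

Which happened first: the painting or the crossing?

The connectives place the painting before the crossing.

the painting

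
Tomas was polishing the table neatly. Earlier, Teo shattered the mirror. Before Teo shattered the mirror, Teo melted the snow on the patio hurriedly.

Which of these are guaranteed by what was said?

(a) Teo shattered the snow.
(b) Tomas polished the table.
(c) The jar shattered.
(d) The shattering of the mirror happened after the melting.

(a) Not entailed — Teo shattered the mirror, not the snow; the snow belongs to the melting event.
(b) Entailed — 'polish' is an activity; 'was polishing' entails that some polishing happened, so 'polished' holds.
(c) Not entailed — the mirror is what shattered, not the jar.
(d) Entailed — the narrative places the melting before the shattering.

(b), (d)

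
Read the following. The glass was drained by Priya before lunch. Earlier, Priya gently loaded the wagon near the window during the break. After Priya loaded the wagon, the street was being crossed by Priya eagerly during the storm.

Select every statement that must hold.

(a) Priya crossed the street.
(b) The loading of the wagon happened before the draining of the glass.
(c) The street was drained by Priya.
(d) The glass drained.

(a) Not entailed — 'was crossing' is progressive on an accomplishment; it does not entail the completed 'crossed'.
(b) Entailed — the narrative places the loading before the draining.
(c) Not entailed — Priya drained the glass, not the street; the street belongs to the crossing event.
(d) Entailed — 'Priya drained the glass' is causative; it entails the inchoative 'the glass drained'.

(b), (d)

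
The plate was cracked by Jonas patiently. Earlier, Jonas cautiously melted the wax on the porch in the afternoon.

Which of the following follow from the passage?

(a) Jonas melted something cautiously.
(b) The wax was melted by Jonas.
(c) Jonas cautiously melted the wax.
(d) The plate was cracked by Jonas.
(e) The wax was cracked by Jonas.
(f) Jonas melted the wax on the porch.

(a), (b), (c), (d), (f)

(a) Entailed — this follows by dropping conjuncts from the melting event's description.
(b) Entailed — dropping 'in the afternoon', 'on the porch', 'cautiously' leaves a sub-description the original still satisfies.
(c) Entailed — this follows by dropping conjuncts from the melting event's description.
(d) Entailed — this follows by dropping conjuncts from the cracking event's description.
(e) Not entailed — Jonas cracked the plate, not the wax; the wax belongs to the melting event.
(f) Entailed — every conjunct here is already in the original melting event.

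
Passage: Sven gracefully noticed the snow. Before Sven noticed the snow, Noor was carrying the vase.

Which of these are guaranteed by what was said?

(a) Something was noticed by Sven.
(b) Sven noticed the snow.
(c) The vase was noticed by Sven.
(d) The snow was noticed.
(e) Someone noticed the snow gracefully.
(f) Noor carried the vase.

(a) Entailed — dropping 'gracefully' and generalizing the patient leaves a sub-description the original still satisfies.
(b) Entailed — dropping 'gracefully' leaves a sub-description the original still satisfies.
(c) Not entailed — Sven noticed the snow, not the vase; the vase belongs to the carrying event.
(d) Entailed — this follows by dropping conjuncts from the noticing event's description.
(e) Entailed — the original entails any weakening of itself; this just generalizes the agent.
(f) Entailed — 'carry' is an activity; 'was carrying' entails that some carrying happened, so 'carried' holds.

(a), (b), (d), (e), (f)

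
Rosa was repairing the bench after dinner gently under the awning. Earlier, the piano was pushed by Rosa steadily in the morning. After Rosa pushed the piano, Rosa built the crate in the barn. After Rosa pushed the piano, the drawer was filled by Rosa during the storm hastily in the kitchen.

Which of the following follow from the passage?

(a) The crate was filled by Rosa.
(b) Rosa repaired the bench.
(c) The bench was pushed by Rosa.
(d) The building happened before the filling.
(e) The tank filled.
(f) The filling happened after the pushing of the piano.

(f)

(a) Not entailed — Rosa filled the drawer, not the crate; the crate belongs to the building event.
(b) Not entailed — 'was repairing' is progressive on an accomplishment; it does not entail the completed 'repaired'.
(c) Not entailed — Rosa pushed the piano, not the bench; the bench belongs to the repairing event.
(d) Not entailed — the narrative doesn't order the building relative to the filling.
(e) Not entailed — the drawer is what filled, not the tank.
(f) Entailed — the narrative places the pushing before the filling.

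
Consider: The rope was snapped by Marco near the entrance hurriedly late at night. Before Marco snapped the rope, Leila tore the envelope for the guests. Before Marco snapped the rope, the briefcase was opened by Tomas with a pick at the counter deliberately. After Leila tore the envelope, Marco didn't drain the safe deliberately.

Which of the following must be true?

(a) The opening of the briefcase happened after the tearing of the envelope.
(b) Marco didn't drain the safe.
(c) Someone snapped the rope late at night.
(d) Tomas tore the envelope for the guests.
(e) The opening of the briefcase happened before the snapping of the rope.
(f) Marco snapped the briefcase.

(c), (e)

(a) Not entailed — the narrative doesn't order the tearing relative to the opening.
(b) Not entailed — dropping 'deliberately' under negation is not valid — the original leaves open that Marco drained the safe some other way.
(c) Entailed — every conjunct here is already in the original snapping event.
(d) Not entailed — the passage has Leila tearing the envelope, not Tomas.
(e) Entailed — the narrative places the opening before the snapping.
(f) Not entailed — Marco snapped the rope, not the briefcase; the briefcase belongs to the opening event.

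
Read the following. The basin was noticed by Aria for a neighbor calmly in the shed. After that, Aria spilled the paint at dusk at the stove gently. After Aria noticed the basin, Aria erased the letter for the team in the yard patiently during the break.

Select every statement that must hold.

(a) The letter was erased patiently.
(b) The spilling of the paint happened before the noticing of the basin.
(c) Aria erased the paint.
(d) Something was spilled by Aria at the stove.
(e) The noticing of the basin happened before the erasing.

(a) Entailed — dropping 'during the break', 'for the team', 'in the yard' and generalizing the agent leaves a sub-description the original still satisfies.
(b) Not entailed — the narrative places the noticing before the spilling, not after.
(c) Not entailed — Aria erased the letter, not the paint; the paint belongs to the spilling event.
(d) Entailed — this follows by dropping conjuncts from the spilling event's description.
(e) Entailed — the narrative places the noticing before the erasing.

(a), (d), (e)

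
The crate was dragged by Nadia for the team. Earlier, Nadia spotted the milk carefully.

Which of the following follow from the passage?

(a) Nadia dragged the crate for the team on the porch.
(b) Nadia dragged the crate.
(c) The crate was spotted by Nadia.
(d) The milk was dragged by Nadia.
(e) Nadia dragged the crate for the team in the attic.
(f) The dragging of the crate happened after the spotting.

(b), (f)

(a) Not entailed — 'on the porch' adds information not in the original event.
(b) Entailed — every conjunct here is already in the original dragging event.
(c) Not entailed — Nadia spotted the milk, not the crate; the crate belongs to the dragging event.
(d) Not entailed — Nadia dragged the crate, not the milk; the milk belongs to the spotting event.
(e) Not entailed — 'in the attic' adds information not in the original event.
(f) Entailed — the narrative places the spotting before the dragging.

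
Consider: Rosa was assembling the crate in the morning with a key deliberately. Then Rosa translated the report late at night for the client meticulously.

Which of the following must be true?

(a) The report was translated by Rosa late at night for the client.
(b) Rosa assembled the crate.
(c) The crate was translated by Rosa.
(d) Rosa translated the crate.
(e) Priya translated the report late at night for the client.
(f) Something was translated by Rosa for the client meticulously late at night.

(a), (f)

(a) Entailed — every conjunct here is already in the original translating event.
(b) Not entailed — 'was assembling' is progressive on an accomplishment; it does not entail the completed 'assembled'.
(c) Not entailed — Rosa translated the report, not the crate; the crate belongs to the assembling event.
(d) Not entailed — Rosa translated the report, not the crate; the crate belongs to the assembling event.
(e) Not entailed — the passage has Rosa translating the report, not Priya.
(f) Entailed — this follows by dropping conjuncts from the translating event's description.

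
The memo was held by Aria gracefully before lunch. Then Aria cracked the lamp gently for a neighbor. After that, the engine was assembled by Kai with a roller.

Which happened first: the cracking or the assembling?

the cracking

The connectives place the cracking before the assembling.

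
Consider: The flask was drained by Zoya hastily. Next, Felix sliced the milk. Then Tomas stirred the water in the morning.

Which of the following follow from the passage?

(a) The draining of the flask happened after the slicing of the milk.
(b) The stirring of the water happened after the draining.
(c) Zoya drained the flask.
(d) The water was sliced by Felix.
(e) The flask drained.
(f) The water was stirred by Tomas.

(b), (c), (e), (f)

(a) Not entailed — the narrative places the draining before the slicing, not after.
(b) Entailed — the narrative places the draining before the stirring.
(c) Entailed — every conjunct here is already in the original draining event.
(d) Not entailed — Felix sliced the milk, not the water; the water belongs to the stirring event.
(e) Entailed — 'Zoya drained the flask' is causative; it entails the inchoative 'the flask drained'.
(f) Entailed — dropping 'in the morning' leaves a sub-description the original still satisfies.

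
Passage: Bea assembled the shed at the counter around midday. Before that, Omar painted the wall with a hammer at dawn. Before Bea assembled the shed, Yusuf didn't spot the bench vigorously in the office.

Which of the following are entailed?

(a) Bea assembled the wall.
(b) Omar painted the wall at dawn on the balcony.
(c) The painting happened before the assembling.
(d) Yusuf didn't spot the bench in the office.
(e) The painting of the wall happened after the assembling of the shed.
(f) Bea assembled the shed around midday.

(a) Not entailed — Bea assembled the shed, not the wall; the wall belongs to the painting event.
(b) Not entailed — 'on the balcony' adds information not in the original event.
(c) Entailed — the narrative places the painting before the assembling.
(d) Not entailed — dropping 'vigorously' under negation is not valid — the original leaves open that Yusuf spotted the bench some other way.
(e) Not entailed — the narrative places the painting before the assembling, not after.
(f) Entailed — this follows by dropping conjuncts from the assembling event's description.

(c), (f)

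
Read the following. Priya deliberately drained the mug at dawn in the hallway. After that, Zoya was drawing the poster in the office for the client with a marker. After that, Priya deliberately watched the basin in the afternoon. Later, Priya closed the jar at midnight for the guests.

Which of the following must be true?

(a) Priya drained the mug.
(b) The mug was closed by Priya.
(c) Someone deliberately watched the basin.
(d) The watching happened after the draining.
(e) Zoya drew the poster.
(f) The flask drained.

(a) Entailed — dropping 'at dawn', 'deliberately', 'in the hallway' leaves a sub-description the original still satisfies.
(b) Not entailed — Priya closed the jar, not the mug; the mug belongs to the draining event.
(c) Entailed — dropping 'in the afternoon' and generalizing the agent leaves a sub-description the original still satisfies.
(d) Entailed — the narrative places the draining before the watching.
(e) Not entailed — 'was drawing' is progressive on an accomplishment; it does not entail the completed 'drew'.
(f) Not entailed — the mug is what drained, not the flask.

(a), (c), (d)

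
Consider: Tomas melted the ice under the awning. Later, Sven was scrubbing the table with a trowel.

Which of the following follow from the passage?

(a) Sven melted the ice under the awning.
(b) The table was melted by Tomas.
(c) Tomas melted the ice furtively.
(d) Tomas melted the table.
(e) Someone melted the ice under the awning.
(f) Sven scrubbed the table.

(a) Not entailed — the passage has Tomas melting the ice, not Sven.
(b) Not entailed — Tomas melted the ice, not the table; the table belongs to the scrubbing event.
(c) Not entailed — 'furtively' adds information not in the original event.
(d) Not entailed — Tomas melted the ice, not the table; the table belongs to the scrubbing event.
(e) Entailed — generalizing the agent leaves a sub-description the original still satisfies.
(f) Entailed — 'scrub' is an activity; 'was scrubbing' entails that some scrubbing happened, so 'scrubbed' holds.

(e), (f)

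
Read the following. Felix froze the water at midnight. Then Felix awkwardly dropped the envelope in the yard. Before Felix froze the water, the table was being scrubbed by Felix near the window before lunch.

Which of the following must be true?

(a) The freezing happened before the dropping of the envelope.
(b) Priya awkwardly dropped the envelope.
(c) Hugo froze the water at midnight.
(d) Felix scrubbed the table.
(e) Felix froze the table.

(a) Entailed — the narrative places the freezing before the dropping.
(b) Not entailed — the passage has Felix dropping the envelope, not Priya.
(c) Not entailed — the passage has Felix freezing the water, not Hugo.
(d) Entailed — 'scrub' is an activity; 'was scrubbing' entails that some scrubbing happened, so 'scrubbed' holds.
(e) Not entailed — Felix froze the water, not the table; the table belongs to the scrubbing event.

(a), (d)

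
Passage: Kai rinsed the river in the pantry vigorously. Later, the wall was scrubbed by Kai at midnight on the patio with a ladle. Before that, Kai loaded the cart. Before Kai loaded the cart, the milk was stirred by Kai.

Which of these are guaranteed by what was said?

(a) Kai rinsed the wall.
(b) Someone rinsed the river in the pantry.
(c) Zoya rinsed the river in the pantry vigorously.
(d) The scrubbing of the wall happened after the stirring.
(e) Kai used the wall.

(a) Not entailed — Kai rinsed the river, not the wall; the wall belongs to the scrubbing event.
(b) Entailed — the original entails any weakening of itself; this just drops 'vigorously' and generalizes the agent.
(c) Not entailed — the passage has Kai rinsing the river, not Zoya.
(d) Entailed — the narrative places the stirring before the scrubbing.
(e) Not entailed — the wall is the patient, not an instrument — Kai used a ladle.

(b), (d)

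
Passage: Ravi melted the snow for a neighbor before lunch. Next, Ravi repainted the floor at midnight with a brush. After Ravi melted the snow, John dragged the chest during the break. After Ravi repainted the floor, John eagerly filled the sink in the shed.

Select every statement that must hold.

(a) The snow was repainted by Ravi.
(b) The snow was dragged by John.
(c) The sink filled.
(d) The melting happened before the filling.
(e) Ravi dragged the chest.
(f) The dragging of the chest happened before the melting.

(a) Not entailed — Ravi repainted the floor, not the snow; the snow belongs to the melting event.
(b) Not entailed — John dragged the chest, not the snow; the snow belongs to the melting event.
(c) Entailed — 'John filled the sink' is causative; it entails the inchoative 'the sink filled'.
(d) Entailed — the narrative places the melting before the filling.
(e) Not entailed — the passage has John dragging the chest, not Ravi.
(f) Not entailed — the narrative places the melting before the dragging, not after.

(c), (d)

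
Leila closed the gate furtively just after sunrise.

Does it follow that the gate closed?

'Leila closed the gate' is the causative; it entails the inchoative 'the gate closed'.

yes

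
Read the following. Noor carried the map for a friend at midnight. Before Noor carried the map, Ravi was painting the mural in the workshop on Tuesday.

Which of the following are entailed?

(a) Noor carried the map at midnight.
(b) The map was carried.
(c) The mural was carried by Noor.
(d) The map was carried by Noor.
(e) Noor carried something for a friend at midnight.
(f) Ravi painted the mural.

(a) Entailed — this follows by dropping conjuncts from the carrying event's description.
(b) Entailed — dropping 'at midnight', 'for a friend' and generalizing the agent leaves a sub-description the original still satisfies.
(c) Not entailed — Noor carried the map, not the mural; the mural belongs to the painting event.
(d) Entailed — every conjunct here is already in the original carrying event.
(e) Entailed — this follows by dropping conjuncts from the carrying event's description.
(f) Not entailed — 'was painting' is progressive on an accomplishment; it does not entail the completed 'painted'.

(a), (b), (d), (e)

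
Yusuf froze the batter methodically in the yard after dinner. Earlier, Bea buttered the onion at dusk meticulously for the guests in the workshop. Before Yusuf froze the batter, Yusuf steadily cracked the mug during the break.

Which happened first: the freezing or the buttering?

The connectives place the buttering before the freezing.

the buttering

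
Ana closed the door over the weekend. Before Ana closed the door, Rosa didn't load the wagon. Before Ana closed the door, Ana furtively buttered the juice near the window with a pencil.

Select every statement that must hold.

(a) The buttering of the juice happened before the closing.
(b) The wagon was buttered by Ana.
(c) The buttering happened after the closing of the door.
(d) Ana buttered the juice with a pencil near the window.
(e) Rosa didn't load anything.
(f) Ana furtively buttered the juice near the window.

(a), (d), (f)

(a) Entailed — the narrative places the buttering before the closing.
(b) Not entailed — Ana buttered the juice, not the wagon; the wagon belongs to the loading event.
(c) Not entailed — the narrative places the buttering before the closing, not after.
(d) Entailed — every conjunct here is already in the original buttering event.
(e) Not entailed — the original only denies this specific event; Rosa may have loaded something else.
(f) Entailed — every conjunct here is already in the original buttering event.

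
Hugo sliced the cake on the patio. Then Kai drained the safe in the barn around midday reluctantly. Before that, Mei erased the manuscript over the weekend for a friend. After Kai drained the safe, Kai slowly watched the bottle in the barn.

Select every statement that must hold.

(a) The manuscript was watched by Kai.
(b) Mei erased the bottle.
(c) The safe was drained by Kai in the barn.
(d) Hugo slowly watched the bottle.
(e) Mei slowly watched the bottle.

(a) Not entailed — Kai watched the bottle, not the manuscript; the manuscript belongs to the erasing event.
(b) Not entailed — Mei erased the manuscript, not the bottle; the bottle belongs to the watching event.
(c) Entailed — the original entails any weakening of itself; this just drops 'around midday', 'reluctantly'.
(d) Not entailed — the passage has Kai watching the bottle, not Hugo.
(e) Not entailed — the passage has Kai watching the bottle, not Mei.

(c)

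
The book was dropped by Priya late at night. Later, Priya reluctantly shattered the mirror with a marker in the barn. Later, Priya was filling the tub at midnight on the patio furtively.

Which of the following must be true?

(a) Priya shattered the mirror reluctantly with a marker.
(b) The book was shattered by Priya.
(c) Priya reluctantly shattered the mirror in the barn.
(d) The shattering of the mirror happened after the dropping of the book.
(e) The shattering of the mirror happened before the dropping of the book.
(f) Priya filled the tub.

(a), (c), (d)

(a) Entailed — every conjunct here is already in the original shattering event.
(b) Not entailed — Priya shattered the mirror, not the book; the book belongs to the dropping event.
(c) Entailed — every conjunct here is already in the original shattering event.
(d) Entailed — the narrative places the dropping before the shattering.
(e) Not entailed — the narrative places the dropping before the shattering, not after.
(f) Not entailed — 'was filling' is progressive on an accomplishment; it does not entail the completed 'filled'.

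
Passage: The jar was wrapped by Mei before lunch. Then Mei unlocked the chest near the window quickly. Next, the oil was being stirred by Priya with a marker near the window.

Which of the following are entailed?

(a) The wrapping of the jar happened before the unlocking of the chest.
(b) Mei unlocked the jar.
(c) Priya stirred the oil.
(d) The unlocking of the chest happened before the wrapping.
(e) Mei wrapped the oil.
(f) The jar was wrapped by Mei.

(a), (c), (f)

(a) Entailed — the narrative places the wrapping before the unlocking.
(b) Not entailed — Mei unlocked the chest, not the jar; the jar belongs to the wrapping event.
(c) Entailed — 'stir' is an activity; 'was stirring' entails that some stirring happened, so 'stirred' holds.
(d) Not entailed — the narrative places the wrapping before the unlocking, not after.
(e) Not entailed — Mei wrapped the jar, not the oil; the oil belongs to the stirring event.
(f) Entailed — the original entails any weakening of itself; this just drops 'before lunch'.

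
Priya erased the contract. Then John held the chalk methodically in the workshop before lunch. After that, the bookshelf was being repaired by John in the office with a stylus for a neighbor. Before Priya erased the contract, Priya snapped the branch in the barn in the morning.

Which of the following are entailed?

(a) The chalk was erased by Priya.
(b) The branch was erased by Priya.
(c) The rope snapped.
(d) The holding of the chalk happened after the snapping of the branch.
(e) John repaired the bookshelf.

(d)

(a) Not entailed — Priya erased the contract, not the chalk; the chalk belongs to the holding event.
(b) Not entailed — Priya erased the contract, not the branch; the branch belongs to the snapping event.
(c) Not entailed — the branch is what snapped, not the rope.
(d) Entailed — the narrative places the snapping before the holding.
(e) Not entailed — 'was repairing' is progressive on an accomplishment; it does not entail the completed 'repaired'.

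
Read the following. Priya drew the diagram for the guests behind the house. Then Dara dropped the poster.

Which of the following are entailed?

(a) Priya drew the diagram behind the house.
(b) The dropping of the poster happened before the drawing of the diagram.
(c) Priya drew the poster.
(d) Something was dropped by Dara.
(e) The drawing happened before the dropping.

(a) Entailed — dropping 'for the guests' leaves a sub-description the original still satisfies.
(b) Not entailed — the narrative places the drawing before the dropping, not after.
(c) Not entailed — Priya drew the diagram, not the poster; the poster belongs to the dropping event.
(d) Entailed — every conjunct here is already in the original dropping event.
(e) Entailed — the narrative places the drawing before the dropping.

(a), (d), (e)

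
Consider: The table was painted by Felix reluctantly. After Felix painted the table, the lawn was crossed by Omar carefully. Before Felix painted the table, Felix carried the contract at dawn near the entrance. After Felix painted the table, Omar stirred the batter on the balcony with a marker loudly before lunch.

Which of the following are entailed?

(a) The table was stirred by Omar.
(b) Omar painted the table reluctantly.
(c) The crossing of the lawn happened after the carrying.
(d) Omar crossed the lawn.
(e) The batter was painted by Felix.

(a) Not entailed — Omar stirred the batter, not the table; the table belongs to the painting event.
(b) Not entailed — the passage has Felix painting the table, not Omar.
(c) Entailed — the narrative places the carrying before the crossing.
(d) Entailed — this follows by dropping conjuncts from the crossing event's description.
(e) Not entailed — Felix painted the table, not the batter; the batter belongs to the stirring event.

(c), (d)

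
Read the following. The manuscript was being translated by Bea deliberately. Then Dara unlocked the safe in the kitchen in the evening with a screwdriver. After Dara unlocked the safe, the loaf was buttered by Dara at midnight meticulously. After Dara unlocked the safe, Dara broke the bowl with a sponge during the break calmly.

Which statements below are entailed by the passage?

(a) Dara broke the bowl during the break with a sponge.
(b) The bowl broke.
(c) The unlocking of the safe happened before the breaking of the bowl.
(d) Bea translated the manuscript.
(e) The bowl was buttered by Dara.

(a) Entailed — the original entails any weakening of itself; this just drops 'calmly'.
(b) Entailed — 'Dara broke the bowl' is causative; it entails the inchoative 'the bowl broke'.
(c) Entailed — the narrative places the unlocking before the breaking.
(d) Not entailed — 'was translating' is progressive on an accomplishment; it does not entail the completed 'translated'.
(e) Not entailed — Dara buttered the loaf, not the bowl; the bowl belongs to the breaking event.

(a), (b), (c)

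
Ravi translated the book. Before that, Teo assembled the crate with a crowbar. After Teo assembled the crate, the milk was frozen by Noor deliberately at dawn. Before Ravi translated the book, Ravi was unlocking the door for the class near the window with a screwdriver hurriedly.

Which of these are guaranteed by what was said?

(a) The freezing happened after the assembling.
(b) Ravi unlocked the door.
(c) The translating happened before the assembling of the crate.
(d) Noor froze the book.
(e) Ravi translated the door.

(a)

(a) Entailed — the narrative places the assembling before the freezing.
(b) Not entailed — 'was unlocking' is progressive on an accomplishment; it does not entail the completed 'unlocked'.
(c) Not entailed — the narrative places the assembling before the translating, not after.
(d) Not entailed — Noor froze the milk, not the book; the book belongs to the translating event.
(e) Not entailed — Ravi translated the book, not the door; the door belongs to the unlocking event.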